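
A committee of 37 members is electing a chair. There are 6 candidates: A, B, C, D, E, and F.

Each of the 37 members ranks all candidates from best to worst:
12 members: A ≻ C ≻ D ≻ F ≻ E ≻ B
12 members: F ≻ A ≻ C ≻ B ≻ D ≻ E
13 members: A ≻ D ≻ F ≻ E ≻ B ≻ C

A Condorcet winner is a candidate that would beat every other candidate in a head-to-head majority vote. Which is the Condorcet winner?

A vs B: 37–0
A vs C: 37–0
A vs D: 37–0
A vs E: 37–0
A vs F: 25–12
A beats every other candidate.

A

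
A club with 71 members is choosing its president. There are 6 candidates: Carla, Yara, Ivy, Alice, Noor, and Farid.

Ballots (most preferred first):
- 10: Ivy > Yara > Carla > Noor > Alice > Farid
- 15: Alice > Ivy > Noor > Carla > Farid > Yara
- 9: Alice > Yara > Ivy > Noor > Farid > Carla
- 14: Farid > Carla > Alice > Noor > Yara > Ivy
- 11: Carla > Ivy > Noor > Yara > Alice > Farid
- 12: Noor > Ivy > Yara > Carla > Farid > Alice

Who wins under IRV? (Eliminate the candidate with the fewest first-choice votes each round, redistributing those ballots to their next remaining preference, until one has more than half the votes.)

Round 1: Carla 11, Yara 0, Ivy 10, Alice 24, Noor 12, Farid 14. Yara eliminated.
Round 2: Carla 11, Ivy 10, Alice 24, Noor 12, Farid 14. Ivy eliminated.
Round 3: Carla 21, Alice 24, Noor 12, Farid 14. Noor eliminated.
Round 4: Carla 33, Alice 24, Farid 14. Farid eliminated.
Round 5: Carla 47, Alice 24. Carla has a majority (≥36).

Carla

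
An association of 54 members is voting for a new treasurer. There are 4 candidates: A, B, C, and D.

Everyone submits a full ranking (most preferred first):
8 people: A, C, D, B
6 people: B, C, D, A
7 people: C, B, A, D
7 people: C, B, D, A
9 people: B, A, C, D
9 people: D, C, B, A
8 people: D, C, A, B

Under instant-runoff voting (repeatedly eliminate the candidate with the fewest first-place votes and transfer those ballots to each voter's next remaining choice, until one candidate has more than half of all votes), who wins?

C

Round 1: A 8, B 15, C 14, D 17. A eliminated.
Round 2: B 15, C 22, D 17. B eliminated.
Round 3: C 37, D 17. C has a majority (≥28).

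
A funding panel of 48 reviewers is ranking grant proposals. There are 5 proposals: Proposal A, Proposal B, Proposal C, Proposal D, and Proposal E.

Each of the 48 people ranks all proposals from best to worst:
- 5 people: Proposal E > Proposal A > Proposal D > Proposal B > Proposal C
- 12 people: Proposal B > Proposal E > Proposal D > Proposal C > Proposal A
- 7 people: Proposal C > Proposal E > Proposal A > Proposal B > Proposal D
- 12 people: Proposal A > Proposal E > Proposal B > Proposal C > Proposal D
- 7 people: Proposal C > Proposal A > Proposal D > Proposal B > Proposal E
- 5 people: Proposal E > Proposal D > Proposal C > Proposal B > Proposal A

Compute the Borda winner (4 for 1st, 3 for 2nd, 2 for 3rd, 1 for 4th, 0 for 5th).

Proposal E

Proposal A: 5×3 + 12×0 + 7×2 + 12×4 + 7×3 + 5×0 = 98
Proposal B: 5×1 + 12×4 + 7×1 + 12×2 + 7×1 + 5×1 = 96
Proposal C: 5×0 + 12×1 + 7×4 + 12×1 + 7×4 + 5×2 = 90
Proposal D: 5×2 + 12×2 + 7×0 + 12×0 + 7×2 + 5×3 = 63
Proposal E: 5×4 + 12×3 + 7×3 + 12×3 + 7×0 + 5×4 = 133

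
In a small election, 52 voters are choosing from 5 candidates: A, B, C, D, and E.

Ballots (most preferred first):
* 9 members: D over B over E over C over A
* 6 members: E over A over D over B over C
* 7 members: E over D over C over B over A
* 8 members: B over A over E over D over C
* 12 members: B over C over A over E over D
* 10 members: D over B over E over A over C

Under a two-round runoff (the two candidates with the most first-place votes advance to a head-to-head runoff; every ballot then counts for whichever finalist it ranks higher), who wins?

Round 1 first-place votes: A 0, B 20, C 0, D 19, E 13. B and D advance.
Runoff: B is ranked above D on 20 ballots, D above B on 32.

D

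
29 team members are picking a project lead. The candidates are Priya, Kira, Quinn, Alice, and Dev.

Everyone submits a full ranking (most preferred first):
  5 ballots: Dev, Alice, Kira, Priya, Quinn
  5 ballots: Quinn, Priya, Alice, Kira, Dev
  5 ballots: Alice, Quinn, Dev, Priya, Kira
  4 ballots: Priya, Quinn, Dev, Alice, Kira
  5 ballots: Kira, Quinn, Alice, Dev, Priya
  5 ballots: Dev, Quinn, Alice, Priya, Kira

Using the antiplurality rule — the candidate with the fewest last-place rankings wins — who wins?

Alice

Last-place votes: Priya 5, Kira 14, Quinn 5, Alice 0, Dev 5.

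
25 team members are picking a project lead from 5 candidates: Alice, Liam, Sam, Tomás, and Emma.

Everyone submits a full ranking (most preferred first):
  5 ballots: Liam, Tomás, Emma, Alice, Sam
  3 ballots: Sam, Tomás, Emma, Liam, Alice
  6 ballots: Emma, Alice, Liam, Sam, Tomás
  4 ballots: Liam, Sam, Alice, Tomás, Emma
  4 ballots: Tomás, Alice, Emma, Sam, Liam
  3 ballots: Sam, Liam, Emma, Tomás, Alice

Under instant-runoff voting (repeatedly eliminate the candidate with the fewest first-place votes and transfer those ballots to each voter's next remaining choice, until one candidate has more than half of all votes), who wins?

Round 1: Alice 0, Liam 9, Sam 6, Tomás 4, Emma 6. Alice eliminated.
Round 2: Liam 9, Sam 6, Tomás 4, Emma 6. Tomás eliminated.
Round 3: Liam 9, Sam 6, Emma 10. Sam eliminated.
Round 4: Liam 12, Emma 13. Emma has a majority (≥13).

Emma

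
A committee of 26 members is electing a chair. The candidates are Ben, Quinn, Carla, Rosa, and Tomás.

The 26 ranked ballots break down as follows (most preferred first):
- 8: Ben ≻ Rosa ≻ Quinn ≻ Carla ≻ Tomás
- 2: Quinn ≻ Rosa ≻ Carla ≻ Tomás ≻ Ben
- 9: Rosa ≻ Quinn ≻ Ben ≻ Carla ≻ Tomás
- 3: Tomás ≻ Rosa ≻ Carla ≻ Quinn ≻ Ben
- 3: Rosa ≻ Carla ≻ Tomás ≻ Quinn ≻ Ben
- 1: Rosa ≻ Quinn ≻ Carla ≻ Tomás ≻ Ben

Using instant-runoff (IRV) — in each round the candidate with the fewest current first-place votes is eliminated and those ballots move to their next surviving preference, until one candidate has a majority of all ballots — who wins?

Round 1: Ben 8, Quinn 2, Carla 0, Rosa 13, Tomás 3. Carla eliminated.
Round 2: Ben 8, Quinn 2, Rosa 13, Tomás 3. Quinn eliminated.
Round 3: Ben 8, Rosa 15, Tomás 3. Rosa has a majority (≥14).

Rosa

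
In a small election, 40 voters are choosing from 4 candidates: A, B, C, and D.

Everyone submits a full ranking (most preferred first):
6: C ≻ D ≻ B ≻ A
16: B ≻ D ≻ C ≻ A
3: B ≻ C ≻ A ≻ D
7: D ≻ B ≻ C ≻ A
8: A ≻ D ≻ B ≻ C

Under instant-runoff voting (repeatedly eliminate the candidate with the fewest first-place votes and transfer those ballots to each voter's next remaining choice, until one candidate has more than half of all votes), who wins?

D

Round 1: A 8, B 19, C 6, D 7. C eliminated.
Round 2: A 8, B 19, D 13. A eliminated.
Round 3: B 19, D 21. D has a majority (≥21).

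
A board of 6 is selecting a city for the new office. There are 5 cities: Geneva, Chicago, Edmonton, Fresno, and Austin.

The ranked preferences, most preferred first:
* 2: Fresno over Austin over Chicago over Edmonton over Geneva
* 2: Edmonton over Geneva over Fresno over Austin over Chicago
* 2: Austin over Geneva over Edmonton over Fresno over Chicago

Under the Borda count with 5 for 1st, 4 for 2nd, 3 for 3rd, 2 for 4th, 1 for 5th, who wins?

Geneva: 2×1 + 2×4 + 2×4 = 18
Chicago: 2×3 + 2×1 + 2×1 = 10
Edmonton: 2×2 + 2×5 + 2×3 = 20
Fresno: 2×5 + 2×3 + 2×2 = 20
Austin: 2×4 + 2×2 + 2×5 = 22

Austin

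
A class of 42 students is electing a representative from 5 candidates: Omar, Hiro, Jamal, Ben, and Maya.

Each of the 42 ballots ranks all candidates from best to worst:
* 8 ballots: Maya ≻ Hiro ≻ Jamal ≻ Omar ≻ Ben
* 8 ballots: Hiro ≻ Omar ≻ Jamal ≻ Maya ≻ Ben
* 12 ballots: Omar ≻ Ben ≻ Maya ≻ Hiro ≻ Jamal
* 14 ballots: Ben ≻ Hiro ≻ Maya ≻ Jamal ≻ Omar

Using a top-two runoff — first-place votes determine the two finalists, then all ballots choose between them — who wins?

Round 1 first-place votes: Omar 12, Hiro 8, Jamal 0, Ben 14, Maya 8. Ben and Omar advance.
Runoff: Ben is ranked above Omar on 14 ballots, Omar above Ben on 28.

Omar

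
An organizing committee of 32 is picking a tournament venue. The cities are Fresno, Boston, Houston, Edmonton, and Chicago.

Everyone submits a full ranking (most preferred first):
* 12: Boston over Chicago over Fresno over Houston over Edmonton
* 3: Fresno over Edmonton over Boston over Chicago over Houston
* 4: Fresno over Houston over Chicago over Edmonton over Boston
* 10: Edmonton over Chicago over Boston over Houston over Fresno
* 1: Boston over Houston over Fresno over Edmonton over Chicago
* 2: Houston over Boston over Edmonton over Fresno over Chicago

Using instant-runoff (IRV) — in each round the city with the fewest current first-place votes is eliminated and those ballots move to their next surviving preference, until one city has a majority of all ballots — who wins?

Round 1: Fresno 7, Boston 13, Houston 2, Edmonton 10, Chicago 0. Chicago eliminated.
Round 2: Fresno 7, Boston 13, Houston 2, Edmonton 10. Houston eliminated.
Round 3: Fresno 7, Boston 15, Edmonton 10. Fresno eliminated.
Round 4: Boston 15, Edmonton 17. Edmonton has a majority (≥17).

Edmonton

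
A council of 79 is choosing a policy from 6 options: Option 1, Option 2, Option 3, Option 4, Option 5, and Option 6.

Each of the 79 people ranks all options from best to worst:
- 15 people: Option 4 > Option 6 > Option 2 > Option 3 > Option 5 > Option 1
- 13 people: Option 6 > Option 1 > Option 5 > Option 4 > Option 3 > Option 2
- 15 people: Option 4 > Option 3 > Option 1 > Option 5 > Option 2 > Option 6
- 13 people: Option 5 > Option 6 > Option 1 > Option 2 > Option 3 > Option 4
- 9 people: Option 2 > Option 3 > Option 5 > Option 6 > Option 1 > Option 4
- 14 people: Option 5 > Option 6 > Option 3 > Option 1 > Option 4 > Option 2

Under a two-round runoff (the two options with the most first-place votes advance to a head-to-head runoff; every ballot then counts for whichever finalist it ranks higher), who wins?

Round 1 first-place votes: Option 1 0, Option 2 9, Option 3 0, Option 4 30, Option 5 27, Option 6 13. Option 4 and Option 5 advance.
Runoff: Option 4 is ranked above Option 5 on 30 ballots, Option 5 above Option 4 on 49.

Option 5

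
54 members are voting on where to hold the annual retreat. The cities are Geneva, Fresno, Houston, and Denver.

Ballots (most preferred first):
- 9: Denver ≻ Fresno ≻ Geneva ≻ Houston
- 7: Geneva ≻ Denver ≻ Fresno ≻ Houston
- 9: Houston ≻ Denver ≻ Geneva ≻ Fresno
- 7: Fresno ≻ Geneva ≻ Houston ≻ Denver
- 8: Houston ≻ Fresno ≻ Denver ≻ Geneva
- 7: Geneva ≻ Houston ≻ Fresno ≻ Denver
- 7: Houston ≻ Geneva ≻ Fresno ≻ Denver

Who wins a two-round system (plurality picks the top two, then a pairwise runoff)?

Geneva

Round 1 first-place votes: Geneva 14, Fresno 7, Houston 24, Denver 9. Houston and Geneva advance.
Runoff: Houston is ranked above Geneva on 24 ballots, Geneva above Houston on 30.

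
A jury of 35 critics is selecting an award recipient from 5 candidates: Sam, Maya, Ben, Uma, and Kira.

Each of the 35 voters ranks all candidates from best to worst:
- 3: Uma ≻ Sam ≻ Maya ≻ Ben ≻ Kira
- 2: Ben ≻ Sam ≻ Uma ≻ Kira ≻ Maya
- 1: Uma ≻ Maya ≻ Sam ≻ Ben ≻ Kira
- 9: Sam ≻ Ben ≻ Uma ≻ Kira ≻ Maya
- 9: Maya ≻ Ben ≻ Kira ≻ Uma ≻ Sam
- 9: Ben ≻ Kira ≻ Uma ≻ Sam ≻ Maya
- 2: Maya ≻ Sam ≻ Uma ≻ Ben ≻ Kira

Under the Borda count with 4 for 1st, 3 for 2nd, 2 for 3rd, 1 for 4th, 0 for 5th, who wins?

Sam: 3×3 + 2×3 + 1×2 + 9×4 + 9×0 + 9×1 + 2×3 = 68
Maya: 3×2 + 2×0 + 1×3 + 9×0 + 9×4 + 9×0 + 2×4 = 53
Ben: 3×1 + 2×4 + 1×1 + 9×3 + 9×3 + 9×4 + 2×1 = 104
Uma: 3×4 + 2×2 + 1×4 + 9×2 + 9×1 + 9×2 + 2×2 = 69
Kira: 3×0 + 2×1 + 1×0 + 9×1 + 9×2 + 9×3 + 2×0 = 56

Ben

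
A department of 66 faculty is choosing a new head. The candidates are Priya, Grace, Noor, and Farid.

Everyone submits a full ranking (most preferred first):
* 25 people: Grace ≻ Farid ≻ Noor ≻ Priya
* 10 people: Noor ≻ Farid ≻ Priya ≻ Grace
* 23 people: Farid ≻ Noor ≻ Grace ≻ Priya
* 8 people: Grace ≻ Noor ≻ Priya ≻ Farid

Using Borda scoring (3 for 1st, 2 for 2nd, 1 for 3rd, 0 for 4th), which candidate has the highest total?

Priya: 25×0 + 10×1 + 23×0 + 8×1 = 18
Grace: 25×3 + 10×0 + 23×1 + 8×3 = 122
Noor: 25×1 + 10×3 + 23×2 + 8×2 = 117
Farid: 25×2 + 10×2 + 23×3 + 8×0 = 139

Farid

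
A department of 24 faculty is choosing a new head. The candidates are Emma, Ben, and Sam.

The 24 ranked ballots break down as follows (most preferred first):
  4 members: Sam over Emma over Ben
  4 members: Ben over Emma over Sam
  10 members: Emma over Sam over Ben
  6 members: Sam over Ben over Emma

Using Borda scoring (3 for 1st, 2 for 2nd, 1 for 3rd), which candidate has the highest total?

Emma: 4×2 + 4×2 + 10×3 + 6×1 = 52
Ben: 4×1 + 4×3 + 10×1 + 6×2 = 38
Sam: 4×3 + 4×1 + 10×2 + 6×3 = 54

Sam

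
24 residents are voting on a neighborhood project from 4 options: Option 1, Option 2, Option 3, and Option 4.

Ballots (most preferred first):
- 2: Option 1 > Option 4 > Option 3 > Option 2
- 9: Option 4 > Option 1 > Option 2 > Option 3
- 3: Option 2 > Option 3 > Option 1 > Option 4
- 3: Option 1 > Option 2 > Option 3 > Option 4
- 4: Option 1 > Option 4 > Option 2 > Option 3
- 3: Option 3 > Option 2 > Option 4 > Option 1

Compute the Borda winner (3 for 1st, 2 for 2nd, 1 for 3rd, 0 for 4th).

Option 1

Option 1: 2×3 + 9×2 + 3×1 + 3×3 + 4×3 + 3×0 = 48
Option 2: 2×0 + 9×1 + 3×3 + 3×2 + 4×1 + 3×2 = 34
Option 3: 2×1 + 9×0 + 3×2 + 3×1 + 4×0 + 3×3 = 20
Option 4: 2×2 + 9×3 + 3×0 + 3×0 + 4×2 + 3×1 = 42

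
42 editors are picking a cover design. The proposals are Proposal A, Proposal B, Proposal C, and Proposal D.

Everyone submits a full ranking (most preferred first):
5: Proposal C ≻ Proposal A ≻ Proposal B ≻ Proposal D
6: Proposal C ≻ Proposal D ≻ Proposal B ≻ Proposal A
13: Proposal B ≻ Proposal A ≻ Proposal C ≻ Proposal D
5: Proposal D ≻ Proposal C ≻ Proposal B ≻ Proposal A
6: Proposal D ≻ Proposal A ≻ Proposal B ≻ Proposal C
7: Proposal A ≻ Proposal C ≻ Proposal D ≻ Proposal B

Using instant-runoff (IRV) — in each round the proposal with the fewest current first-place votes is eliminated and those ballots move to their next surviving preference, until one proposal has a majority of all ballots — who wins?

Proposal C

Round 1: Proposal A 7, Proposal B 13, Proposal C 11, Proposal D 11. Proposal A eliminated.
Round 2: Proposal B 13, Proposal C 18, Proposal D 11. Proposal D eliminated.
Round 3: Proposal B 19, Proposal C 23. Proposal C has a majority (≥22).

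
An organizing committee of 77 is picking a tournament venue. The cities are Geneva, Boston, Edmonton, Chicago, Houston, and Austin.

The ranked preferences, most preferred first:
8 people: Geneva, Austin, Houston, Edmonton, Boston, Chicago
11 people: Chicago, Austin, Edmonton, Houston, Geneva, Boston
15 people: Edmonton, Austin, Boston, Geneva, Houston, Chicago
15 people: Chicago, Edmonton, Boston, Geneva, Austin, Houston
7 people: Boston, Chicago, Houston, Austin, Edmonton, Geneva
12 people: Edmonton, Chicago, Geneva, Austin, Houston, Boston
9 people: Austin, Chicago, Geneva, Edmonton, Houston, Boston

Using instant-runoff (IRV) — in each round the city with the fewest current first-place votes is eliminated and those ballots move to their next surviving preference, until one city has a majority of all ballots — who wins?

Chicago

Round 1: Geneva 8, Boston 7, Edmonton 27, Chicago 26, Houston 0, Austin 9. Houston eliminated.
Round 2: Geneva 8, Boston 7, Edmonton 27, Chicago 26, Austin 9. Boston eliminated.
Round 3: Geneva 8, Edmonton 27, Chicago 33, Austin 9. Geneva eliminated.
Round 4: Edmonton 27, Chicago 33, Austin 17. Austin eliminated.
Round 5: Edmonton 35, Chicago 42. Chicago has a majority (≥39).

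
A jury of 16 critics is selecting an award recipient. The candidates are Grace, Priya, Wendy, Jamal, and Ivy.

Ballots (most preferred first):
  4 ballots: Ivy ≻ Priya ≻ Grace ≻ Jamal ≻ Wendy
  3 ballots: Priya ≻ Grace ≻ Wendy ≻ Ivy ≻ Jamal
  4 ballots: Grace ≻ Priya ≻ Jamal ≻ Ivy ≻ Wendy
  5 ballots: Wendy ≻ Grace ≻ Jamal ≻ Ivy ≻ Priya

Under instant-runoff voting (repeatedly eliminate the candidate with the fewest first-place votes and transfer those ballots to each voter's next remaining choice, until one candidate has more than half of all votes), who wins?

Grace

Round 1: Grace 4, Priya 3, Wendy 5, Jamal 0, Ivy 4. Jamal eliminated.
Round 2: Grace 4, Priya 3, Wendy 5, Ivy 4. Priya eliminated.
Round 3: Grace 7, Wendy 5, Ivy 4. Ivy eliminated.
Round 4: Grace 11, Wendy 5. Grace has a majority (≥9).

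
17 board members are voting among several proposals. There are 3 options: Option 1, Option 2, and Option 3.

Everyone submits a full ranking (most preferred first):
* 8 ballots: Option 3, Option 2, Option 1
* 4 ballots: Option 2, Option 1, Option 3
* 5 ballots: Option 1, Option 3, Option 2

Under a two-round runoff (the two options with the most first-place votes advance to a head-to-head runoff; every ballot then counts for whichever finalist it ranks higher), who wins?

Round 1 first-place votes: Option 1 5, Option 2 4, Option 3 8. Option 3 and Option 1 advance.
Runoff: Option 3 is ranked above Option 1 on 8 ballots, Option 1 above Option 3 on 9.

Option 1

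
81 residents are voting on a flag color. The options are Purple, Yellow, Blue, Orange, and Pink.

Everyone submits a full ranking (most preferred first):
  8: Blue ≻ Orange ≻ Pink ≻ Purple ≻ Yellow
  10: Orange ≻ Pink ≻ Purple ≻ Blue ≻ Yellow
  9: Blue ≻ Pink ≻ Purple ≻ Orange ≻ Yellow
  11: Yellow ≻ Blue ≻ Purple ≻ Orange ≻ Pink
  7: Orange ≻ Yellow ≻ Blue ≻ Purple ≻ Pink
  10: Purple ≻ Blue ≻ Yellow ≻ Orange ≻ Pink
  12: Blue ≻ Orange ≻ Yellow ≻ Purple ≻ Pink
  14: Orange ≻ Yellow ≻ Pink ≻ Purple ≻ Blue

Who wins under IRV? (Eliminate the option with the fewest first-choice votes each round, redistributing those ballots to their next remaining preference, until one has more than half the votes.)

Round 1: Purple 10, Yellow 11, Blue 29, Orange 31, Pink 0. Pink eliminated.
Round 2: Purple 10, Yellow 11, Blue 29, Orange 31. Purple eliminated.
Round 3: Yellow 11, Blue 39, Orange 31. Yellow eliminated.
Round 4: Blue 50, Orange 31. Blue has a majority (≥41).

Blue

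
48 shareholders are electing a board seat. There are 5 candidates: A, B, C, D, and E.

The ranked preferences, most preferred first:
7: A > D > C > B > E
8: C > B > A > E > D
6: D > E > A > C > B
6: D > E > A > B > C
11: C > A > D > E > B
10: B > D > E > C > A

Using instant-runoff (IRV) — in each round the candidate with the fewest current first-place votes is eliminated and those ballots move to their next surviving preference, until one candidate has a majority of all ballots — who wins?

Round 1: A 7, B 10, C 19, D 12, E 0. E eliminated.
Round 2: A 7, B 10, C 19, D 12. A eliminated.
Round 3: B 10, C 19, D 19. B eliminated.
Round 4: C 19, D 29. D has a majority (≥25).

D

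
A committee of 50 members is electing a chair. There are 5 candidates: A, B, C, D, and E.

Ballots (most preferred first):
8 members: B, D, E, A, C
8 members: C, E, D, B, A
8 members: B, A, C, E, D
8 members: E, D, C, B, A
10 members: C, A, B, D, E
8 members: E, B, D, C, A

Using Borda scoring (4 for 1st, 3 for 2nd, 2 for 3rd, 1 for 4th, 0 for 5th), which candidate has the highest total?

A: 8×1 + 8×0 + 8×3 + 8×0 + 10×3 + 8×0 = 62
B: 8×4 + 8×1 + 8×4 + 8×1 + 10×2 + 8×3 = 124
C: 8×0 + 8×4 + 8×2 + 8×2 + 10×4 + 8×1 = 112
D: 8×3 + 8×2 + 8×0 + 8×3 + 10×1 + 8×2 = 90
E: 8×2 + 8×3 + 8×1 + 8×4 + 10×0 + 8×4 = 112

B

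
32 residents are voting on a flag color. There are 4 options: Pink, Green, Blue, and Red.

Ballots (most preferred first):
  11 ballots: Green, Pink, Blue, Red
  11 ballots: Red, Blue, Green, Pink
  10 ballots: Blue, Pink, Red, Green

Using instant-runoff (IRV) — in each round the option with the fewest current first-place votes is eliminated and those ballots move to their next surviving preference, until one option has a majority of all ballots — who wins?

Red

Round 1: Pink 0, Green 11, Blue 10, Red 11. Pink eliminated.
Round 2: Green 11, Blue 10, Red 11. Blue eliminated.
Round 3: Green 11, Red 21. Red has a majority (≥17).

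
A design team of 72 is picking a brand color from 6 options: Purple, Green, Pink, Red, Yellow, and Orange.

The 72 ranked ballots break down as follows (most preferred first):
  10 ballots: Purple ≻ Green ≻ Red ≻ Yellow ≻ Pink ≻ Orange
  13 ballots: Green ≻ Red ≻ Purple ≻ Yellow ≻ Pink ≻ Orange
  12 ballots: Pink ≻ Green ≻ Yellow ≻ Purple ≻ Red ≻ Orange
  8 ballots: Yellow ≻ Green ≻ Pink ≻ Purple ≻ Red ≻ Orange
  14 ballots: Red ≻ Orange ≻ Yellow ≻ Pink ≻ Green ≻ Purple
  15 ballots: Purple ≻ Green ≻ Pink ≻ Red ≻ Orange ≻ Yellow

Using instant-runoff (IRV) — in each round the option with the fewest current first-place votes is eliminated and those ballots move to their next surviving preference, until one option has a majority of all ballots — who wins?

Round 1: Purple 25, Green 13, Pink 12, Red 14, Yellow 8, Orange 0. Orange eliminated.
Round 2: Purple 25, Green 13, Pink 12, Red 14, Yellow 8. Yellow eliminated.
Round 3: Purple 25, Green 21, Pink 12, Red 14. Pink eliminated.
Round 4: Purple 25, Green 33, Red 14. Red eliminated.
Round 5: Purple 25, Green 47. Green has a majority (≥37).

Green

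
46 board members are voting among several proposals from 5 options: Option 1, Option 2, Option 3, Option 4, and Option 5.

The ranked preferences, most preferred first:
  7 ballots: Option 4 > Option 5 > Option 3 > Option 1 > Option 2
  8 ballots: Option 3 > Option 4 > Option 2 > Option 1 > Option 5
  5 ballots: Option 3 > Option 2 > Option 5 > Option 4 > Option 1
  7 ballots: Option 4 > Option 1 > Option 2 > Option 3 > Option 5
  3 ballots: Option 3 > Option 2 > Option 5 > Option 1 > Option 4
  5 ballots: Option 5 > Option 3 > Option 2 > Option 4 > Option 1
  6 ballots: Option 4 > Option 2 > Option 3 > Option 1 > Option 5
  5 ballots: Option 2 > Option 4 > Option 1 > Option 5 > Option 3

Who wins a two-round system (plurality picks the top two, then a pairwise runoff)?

Option 4

Round 1 first-place votes: Option 1 0, Option 2 5, Option 3 16, Option 4 20, Option 5 5. Option 4 and Option 3 advance.
Runoff: Option 4 is ranked above Option 3 on 25 ballots, Option 3 above Option 4 on 21.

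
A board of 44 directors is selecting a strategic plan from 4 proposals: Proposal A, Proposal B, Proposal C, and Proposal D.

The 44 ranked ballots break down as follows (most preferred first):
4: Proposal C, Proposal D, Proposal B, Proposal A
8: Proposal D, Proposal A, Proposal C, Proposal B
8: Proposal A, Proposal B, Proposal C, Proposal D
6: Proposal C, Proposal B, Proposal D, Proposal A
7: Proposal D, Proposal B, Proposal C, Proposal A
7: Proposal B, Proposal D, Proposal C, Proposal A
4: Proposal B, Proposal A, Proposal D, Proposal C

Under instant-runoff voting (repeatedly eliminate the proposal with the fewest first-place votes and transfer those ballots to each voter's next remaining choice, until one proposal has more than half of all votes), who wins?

Round 1: Proposal A 8, Proposal B 11, Proposal C 10, Proposal D 15. Proposal A eliminated.
Round 2: Proposal B 19, Proposal C 10, Proposal D 15. Proposal C eliminated.
Round 3: Proposal B 25, Proposal D 19. Proposal B has a majority (≥23).

Proposal B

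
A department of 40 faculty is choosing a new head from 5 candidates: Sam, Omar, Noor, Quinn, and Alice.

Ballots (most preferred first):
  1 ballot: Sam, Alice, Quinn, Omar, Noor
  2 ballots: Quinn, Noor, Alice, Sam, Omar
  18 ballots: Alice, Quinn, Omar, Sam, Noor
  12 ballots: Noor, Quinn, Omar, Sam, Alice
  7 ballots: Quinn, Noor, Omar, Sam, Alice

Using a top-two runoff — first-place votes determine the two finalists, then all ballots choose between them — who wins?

Round 1 first-place votes: Sam 1, Omar 0, Noor 12, Quinn 9, Alice 18. Alice and Noor advance.
Runoff: Alice is ranked above Noor on 19 ballots, Noor above Alice on 21.

Noor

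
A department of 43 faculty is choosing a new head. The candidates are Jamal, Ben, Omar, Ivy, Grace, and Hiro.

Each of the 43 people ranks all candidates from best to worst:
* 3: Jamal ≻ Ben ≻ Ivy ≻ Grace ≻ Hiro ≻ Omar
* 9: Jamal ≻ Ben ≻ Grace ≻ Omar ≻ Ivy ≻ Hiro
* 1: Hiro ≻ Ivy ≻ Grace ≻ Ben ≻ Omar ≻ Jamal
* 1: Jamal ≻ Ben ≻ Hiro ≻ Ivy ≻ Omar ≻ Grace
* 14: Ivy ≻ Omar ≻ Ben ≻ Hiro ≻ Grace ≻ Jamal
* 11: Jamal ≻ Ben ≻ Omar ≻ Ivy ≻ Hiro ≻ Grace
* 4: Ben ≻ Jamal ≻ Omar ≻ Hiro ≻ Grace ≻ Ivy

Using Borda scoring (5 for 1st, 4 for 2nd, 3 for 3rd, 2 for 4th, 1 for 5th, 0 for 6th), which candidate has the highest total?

Ben

Jamal: 3×5 + 9×5 + 1×0 + 1×5 + 14×0 + 11×5 + 4×4 = 136
Ben: 3×4 + 9×4 + 1×2 + 1×4 + 14×3 + 11×4 + 4×5 = 160
Omar: 3×0 + 9×2 + 1×1 + 1×1 + 14×4 + 11×3 + 4×3 = 121
Ivy: 3×3 + 9×1 + 1×4 + 1×2 + 14×5 + 11×2 + 4×0 = 116
Grace: 3×2 + 9×3 + 1×3 + 1×0 + 14×1 + 11×0 + 4×1 = 54
Hiro: 3×1 + 9×0 + 1×5 + 1×3 + 14×2 + 11×1 + 4×2 = 58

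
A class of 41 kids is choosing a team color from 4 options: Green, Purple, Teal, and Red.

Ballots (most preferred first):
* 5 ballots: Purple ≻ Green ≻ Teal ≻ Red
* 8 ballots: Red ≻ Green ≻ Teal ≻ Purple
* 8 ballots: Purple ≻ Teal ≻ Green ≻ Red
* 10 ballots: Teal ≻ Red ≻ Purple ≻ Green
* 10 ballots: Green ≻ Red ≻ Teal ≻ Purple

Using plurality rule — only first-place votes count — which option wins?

First-place votes: Green 10, Purple 13, Teal 10, Red 8.

Purple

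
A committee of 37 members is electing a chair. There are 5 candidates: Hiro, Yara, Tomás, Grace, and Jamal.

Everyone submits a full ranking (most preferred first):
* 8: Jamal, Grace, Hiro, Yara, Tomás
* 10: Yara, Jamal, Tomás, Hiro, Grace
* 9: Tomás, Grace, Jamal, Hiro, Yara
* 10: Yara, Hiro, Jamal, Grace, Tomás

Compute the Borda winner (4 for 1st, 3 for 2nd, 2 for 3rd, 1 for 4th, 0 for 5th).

Hiro: 8×2 + 10×1 + 9×1 + 10×3 = 65
Yara: 8×1 + 10×4 + 9×0 + 10×4 = 88
Tomás: 8×0 + 10×2 + 9×4 + 10×0 = 56
Grace: 8×3 + 10×0 + 9×3 + 10×1 = 61
Jamal: 8×4 + 10×3 + 9×2 + 10×2 = 100

Jamal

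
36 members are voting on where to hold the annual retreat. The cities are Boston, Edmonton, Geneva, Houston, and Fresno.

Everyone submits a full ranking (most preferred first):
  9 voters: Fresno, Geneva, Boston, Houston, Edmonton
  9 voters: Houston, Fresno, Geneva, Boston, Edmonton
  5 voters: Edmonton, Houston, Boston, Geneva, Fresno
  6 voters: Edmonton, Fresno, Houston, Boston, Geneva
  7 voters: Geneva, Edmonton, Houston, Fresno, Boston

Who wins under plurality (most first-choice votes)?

First-place votes: Boston 0, Edmonton 11, Geneva 7, Houston 9, Fresno 9.

Edmonton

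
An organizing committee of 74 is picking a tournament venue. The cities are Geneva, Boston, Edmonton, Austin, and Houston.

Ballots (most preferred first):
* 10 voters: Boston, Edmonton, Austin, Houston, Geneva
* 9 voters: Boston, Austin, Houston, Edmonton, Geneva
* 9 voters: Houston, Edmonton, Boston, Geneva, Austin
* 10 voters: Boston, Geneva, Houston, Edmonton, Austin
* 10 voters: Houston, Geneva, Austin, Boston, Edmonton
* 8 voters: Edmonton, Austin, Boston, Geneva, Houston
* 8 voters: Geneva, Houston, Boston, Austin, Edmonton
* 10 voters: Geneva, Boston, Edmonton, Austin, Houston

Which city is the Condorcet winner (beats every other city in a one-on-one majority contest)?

Boston vs Geneva: 46–28
Boston vs Edmonton: 57–17
Boston vs Austin: 56–18
Boston vs Houston: 47–27
Boston beats every other city.

Boston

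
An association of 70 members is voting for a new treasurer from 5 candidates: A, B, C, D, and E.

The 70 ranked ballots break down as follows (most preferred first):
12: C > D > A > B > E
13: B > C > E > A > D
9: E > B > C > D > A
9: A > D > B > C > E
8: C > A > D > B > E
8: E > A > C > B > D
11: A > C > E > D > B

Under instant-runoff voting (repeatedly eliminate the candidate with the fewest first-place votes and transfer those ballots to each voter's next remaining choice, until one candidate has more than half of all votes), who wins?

C

Round 1: A 20, B 13, C 20, D 0, E 17. D eliminated.
Round 2: A 20, B 13, C 20, E 17. B eliminated.
Round 3: A 20, C 33, E 17. E eliminated.
Round 4: A 28, C 42. C has a majority (≥36).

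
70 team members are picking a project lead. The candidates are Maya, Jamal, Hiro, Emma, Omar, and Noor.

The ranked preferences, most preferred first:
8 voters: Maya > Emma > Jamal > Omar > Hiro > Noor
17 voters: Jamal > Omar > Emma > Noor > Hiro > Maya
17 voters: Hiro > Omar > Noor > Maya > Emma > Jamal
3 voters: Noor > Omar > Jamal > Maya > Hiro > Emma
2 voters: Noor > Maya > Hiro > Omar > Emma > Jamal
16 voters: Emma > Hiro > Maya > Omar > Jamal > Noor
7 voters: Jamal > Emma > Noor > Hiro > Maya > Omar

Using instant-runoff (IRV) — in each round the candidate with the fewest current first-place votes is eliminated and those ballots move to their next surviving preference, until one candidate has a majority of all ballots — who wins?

Round 1: Maya 8, Jamal 24, Hiro 17, Emma 16, Omar 0, Noor 5. Omar eliminated.
Round 2: Maya 8, Jamal 24, Hiro 17, Emma 16, Noor 5. Noor eliminated.
Round 3: Maya 10, Jamal 27, Hiro 17, Emma 16. Maya eliminated.
Round 4: Jamal 27, Hiro 19, Emma 24. Hiro eliminated.
Round 5: Jamal 27, Emma 43. Emma has a majority (≥36).

Emma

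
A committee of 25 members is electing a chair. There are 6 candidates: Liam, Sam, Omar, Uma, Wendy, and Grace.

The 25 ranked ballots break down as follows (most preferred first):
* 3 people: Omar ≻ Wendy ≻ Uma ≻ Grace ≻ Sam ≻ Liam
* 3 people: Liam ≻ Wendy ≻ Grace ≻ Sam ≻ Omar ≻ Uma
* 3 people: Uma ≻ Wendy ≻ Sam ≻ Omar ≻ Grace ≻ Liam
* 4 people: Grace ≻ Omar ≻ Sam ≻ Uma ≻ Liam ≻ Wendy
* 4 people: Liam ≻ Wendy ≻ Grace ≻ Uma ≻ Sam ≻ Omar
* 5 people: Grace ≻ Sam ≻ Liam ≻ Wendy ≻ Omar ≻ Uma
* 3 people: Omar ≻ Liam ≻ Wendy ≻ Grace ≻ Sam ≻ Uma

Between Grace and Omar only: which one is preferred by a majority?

Grace

Grace is ranked above Omar on 16 ballots; Omar above Grace on 9.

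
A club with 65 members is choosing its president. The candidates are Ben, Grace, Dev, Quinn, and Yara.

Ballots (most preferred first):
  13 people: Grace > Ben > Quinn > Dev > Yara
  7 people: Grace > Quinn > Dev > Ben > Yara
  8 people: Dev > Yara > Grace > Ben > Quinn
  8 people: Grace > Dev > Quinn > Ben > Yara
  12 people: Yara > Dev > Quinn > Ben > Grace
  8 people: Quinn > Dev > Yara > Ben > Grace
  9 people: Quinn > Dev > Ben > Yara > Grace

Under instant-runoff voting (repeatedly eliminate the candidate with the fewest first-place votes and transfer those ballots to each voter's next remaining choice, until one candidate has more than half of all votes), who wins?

Round 1: Ben 0, Grace 28, Dev 8, Quinn 17, Yara 12. Ben eliminated.
Round 2: Grace 28, Dev 8, Quinn 17, Yara 12. Dev eliminated.
Round 3: Grace 28, Quinn 17, Yara 20. Quinn eliminated.
Round 4: Grace 28, Yara 37. Yara has a majority (≥33).

Yara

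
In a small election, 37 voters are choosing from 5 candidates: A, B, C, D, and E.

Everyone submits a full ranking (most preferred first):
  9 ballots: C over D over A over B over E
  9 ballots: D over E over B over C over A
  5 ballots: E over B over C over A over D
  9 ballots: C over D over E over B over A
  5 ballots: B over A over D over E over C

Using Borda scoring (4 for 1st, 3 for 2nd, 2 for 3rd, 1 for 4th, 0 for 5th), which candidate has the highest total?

D

A: 9×2 + 9×0 + 5×1 + 9×0 + 5×3 = 38
B: 9×1 + 9×2 + 5×3 + 9×1 + 5×4 = 71
C: 9×4 + 9×1 + 5×2 + 9×4 + 5×0 = 91
D: 9×3 + 9×4 + 5×0 + 9×3 + 5×2 = 100
E: 9×0 + 9×3 + 5×4 + 9×2 + 5×1 = 70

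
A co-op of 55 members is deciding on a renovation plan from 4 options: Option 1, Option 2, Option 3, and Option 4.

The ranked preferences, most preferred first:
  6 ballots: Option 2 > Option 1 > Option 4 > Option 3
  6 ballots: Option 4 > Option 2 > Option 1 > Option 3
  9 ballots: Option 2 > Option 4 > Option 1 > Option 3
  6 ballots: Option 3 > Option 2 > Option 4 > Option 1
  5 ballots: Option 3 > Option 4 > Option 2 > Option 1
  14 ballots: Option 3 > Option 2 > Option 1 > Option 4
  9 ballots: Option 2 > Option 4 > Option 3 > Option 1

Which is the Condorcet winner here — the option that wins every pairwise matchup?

Option 2 vs Option 1: 55–0
Option 2 vs Option 3: 30–25
Option 2 vs Option 4: 44–11
Option 2 beats every other option.

Option 2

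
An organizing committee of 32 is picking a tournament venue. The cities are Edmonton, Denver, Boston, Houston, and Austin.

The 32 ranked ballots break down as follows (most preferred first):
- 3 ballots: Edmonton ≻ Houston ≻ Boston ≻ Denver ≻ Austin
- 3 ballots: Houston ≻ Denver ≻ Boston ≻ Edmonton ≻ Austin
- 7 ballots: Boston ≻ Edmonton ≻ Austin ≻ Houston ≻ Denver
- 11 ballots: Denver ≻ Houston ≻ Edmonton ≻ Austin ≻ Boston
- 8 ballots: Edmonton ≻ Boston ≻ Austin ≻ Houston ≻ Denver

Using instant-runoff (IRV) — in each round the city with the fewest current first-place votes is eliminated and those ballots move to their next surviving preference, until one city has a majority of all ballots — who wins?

Edmonton

Round 1: Edmonton 11, Denver 11, Boston 7, Houston 3, Austin 0. Austin eliminated.
Round 2: Edmonton 11, Denver 11, Boston 7, Houston 3. Houston eliminated.
Round 3: Edmonton 11, Denver 14, Boston 7. Boston eliminated.
Round 4: Edmonton 18, Denver 14. Edmonton has a majority (≥17).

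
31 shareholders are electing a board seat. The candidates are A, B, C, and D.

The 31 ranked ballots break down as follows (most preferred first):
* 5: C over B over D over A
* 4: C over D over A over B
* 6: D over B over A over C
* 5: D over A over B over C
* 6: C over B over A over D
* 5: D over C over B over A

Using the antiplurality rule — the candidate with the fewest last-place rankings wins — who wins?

B

Last-place votes: A 10, B 4, C 11, D 6.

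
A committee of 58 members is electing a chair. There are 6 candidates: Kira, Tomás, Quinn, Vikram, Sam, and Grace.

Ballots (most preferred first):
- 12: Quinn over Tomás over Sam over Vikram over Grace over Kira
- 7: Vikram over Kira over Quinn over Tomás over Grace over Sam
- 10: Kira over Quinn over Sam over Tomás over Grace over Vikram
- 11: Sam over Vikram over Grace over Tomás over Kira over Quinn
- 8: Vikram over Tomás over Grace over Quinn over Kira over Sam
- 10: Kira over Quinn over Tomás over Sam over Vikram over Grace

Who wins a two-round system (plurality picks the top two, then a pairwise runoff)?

Vikram

Round 1 first-place votes: Kira 20, Tomás 0, Quinn 12, Vikram 15, Sam 11, Grace 0. Kira and Vikram advance.
Runoff: Kira is ranked above Vikram on 20 ballots, Vikram above Kira on 38.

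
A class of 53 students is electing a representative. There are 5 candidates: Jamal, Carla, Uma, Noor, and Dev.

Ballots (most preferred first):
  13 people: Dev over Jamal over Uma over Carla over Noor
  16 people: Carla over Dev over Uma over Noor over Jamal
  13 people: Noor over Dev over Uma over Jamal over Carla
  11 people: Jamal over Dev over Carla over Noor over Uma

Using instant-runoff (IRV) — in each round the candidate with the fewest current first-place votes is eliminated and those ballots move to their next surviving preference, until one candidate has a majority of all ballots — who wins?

Dev

Round 1: Jamal 11, Carla 16, Uma 0, Noor 13, Dev 13. Uma eliminated.
Round 2: Jamal 11, Carla 16, Noor 13, Dev 13. Jamal eliminated.
Round 3: Carla 16, Noor 13, Dev 24. Noor eliminated.
Round 4: Carla 16, Dev 37. Dev has a majority (≥27).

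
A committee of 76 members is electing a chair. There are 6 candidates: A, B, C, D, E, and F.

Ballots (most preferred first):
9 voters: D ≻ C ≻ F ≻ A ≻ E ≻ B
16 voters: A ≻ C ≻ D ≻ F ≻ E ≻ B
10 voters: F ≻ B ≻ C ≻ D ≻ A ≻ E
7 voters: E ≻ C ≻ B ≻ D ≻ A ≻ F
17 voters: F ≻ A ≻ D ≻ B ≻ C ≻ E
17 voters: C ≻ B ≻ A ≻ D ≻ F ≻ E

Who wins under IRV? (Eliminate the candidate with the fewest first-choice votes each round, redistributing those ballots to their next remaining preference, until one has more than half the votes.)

C

Round 1: A 16, B 0, C 17, D 9, E 7, F 27. B eliminated.
Round 2: A 16, C 17, D 9, E 7, F 27. E eliminated.
Round 3: A 16, C 24, D 9, F 27. D eliminated.
Round 4: A 16, C 33, F 27. A eliminated.
Round 5: C 49, F 27. C has a majority (≥39).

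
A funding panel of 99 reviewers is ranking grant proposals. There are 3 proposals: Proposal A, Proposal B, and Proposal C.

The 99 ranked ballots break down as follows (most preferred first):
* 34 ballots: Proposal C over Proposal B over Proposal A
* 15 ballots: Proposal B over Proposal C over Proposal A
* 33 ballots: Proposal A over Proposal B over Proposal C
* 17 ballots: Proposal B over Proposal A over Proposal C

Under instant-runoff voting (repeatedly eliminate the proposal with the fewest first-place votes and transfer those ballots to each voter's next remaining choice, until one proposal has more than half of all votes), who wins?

Round 1: Proposal A 33, Proposal B 32, Proposal C 34. Proposal B eliminated.
Round 2: Proposal A 50, Proposal C 49. Proposal A has a majority (≥50).

Proposal A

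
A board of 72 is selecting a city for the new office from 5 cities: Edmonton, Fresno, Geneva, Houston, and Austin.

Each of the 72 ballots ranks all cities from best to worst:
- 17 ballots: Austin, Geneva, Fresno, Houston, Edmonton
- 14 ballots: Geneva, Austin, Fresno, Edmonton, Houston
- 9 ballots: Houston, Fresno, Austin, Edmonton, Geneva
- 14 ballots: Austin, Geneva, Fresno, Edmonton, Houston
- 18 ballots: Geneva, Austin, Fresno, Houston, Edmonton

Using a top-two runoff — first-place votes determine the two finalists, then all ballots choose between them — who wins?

Round 1 first-place votes: Edmonton 0, Fresno 0, Geneva 32, Houston 9, Austin 31. Geneva and Austin advance.
Runoff: Geneva is ranked above Austin on 32 ballots, Austin above Geneva on 40.

Austin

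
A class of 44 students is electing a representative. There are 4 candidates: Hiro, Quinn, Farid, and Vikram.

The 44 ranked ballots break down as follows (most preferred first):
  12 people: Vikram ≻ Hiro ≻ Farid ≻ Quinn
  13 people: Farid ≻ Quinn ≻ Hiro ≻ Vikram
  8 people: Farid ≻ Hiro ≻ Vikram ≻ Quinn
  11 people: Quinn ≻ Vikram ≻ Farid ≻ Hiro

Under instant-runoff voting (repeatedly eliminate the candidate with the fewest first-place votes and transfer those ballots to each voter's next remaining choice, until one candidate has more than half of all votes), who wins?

Vikram

Round 1: Hiro 0, Quinn 11, Farid 21, Vikram 12. Hiro eliminated.
Round 2: Quinn 11, Farid 21, Vikram 12. Quinn eliminated.
Round 3: Farid 21, Vikram 23. Vikram has a majority (≥23).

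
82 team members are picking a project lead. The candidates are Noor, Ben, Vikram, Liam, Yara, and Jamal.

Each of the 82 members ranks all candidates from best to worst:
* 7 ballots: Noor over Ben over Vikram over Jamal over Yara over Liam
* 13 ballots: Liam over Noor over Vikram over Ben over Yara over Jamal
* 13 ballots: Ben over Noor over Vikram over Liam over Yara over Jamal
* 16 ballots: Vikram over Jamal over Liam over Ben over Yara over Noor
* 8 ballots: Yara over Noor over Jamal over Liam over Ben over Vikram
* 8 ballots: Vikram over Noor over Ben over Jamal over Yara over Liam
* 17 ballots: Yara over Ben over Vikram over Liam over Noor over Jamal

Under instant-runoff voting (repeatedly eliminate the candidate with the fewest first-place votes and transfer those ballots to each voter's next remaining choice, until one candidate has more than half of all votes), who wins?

Round 1: Noor 7, Ben 13, Vikram 24, Liam 13, Yara 25, Jamal 0. Jamal eliminated.
Round 2: Noor 7, Ben 13, Vikram 24, Liam 13, Yara 25. Noor eliminated.
Round 3: Ben 20, Vikram 24, Liam 13, Yara 25. Liam eliminated.
Round 4: Ben 20, Vikram 37, Yara 25. Ben eliminated.
Round 5: Vikram 57, Yara 25. Vikram has a majority (≥42).

Vikram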